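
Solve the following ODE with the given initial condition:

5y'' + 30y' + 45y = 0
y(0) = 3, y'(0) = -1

General solution: y = (C₁ + C₂x)e^(-3x)
Repeated root r = -3
Applying ICs: C₁ = 3, C₂ = 8
Particular solution: y = (3 + 8x)e^(-3x)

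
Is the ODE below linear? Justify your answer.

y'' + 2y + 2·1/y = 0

No. Nonlinear (1/y term)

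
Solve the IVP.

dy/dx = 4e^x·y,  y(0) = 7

General solution: y = Ce^(4e^x)
Applying IC y(0) = 7:
Particular solution: y = 7e^(4(e^x - 1))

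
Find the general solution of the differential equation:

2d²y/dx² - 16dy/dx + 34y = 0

Characteristic equation: 2r² - 16r + 34 = 0
Divide by 2: r² - 8r + 17 = 0
Roots: r = 4 ± i (complex conjugates)
General solution: y = e^(4x)(C₁cos(x) + C₂sin(x))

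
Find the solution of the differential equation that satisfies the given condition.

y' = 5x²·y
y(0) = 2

General solution: y = Ce^(5x³/3)
Applying IC y(0) = 2:
Particular solution: y = 2e^(5x³/3)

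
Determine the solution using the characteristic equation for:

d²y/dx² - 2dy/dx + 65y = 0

Characteristic equation: r² - 2r + 65 = 0
Roots: r = 1 ± 8i (complex conjugates)
General solution: y = e^x(C₁cos(8x) + C₂sin(8x))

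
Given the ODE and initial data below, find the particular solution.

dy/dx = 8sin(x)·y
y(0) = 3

General solution: y = Ce^(-8cos(x))
Applying IC y(0) = 3:
Particular solution: y = 3e^(8(1-cos(x)))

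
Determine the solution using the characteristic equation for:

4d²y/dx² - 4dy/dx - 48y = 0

Characteristic equation: 4r² - 4r - 48 = 0
Divide by 4: r² - r - 12 = 0
Roots: r = 4, -3 (distinct real)
General solution: y = C₁e^(4x) + C₂e^(-3x)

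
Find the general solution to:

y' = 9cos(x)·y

Separating variables and integrating:
ln|y| = 9sin(x) + C

General solution: y = Ce^(9sin(x))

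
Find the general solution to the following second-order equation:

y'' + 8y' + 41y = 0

Characteristic equation: r² + 8r + 41 = 0
Roots: r = -4 ± 5i (complex conjugates)
General solution: y = e^(-4x)(C₁cos(5x) + C₂sin(5x))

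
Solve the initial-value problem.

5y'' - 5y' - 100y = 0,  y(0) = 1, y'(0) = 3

General solution: y = C₁e^(5x) + C₂e^(-4x)
Applying ICs: C₁ = 7/9, C₂ = 2/9
Particular solution: y = (7/9)e^(5x) + (2/9)e^(-4x)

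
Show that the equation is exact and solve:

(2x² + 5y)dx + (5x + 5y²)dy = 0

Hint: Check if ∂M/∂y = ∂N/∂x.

Verify exactness: ∂M/∂y = ∂N/∂x ✓
Find F(x,y) such that ∂F/∂x = M, ∂F/∂y = N
Solution: 2x³/3 + 5xy + 5y³/3 = C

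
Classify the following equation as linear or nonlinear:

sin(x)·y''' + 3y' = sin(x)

Linear (y and its derivatives appear to the first power only, no products of y terms)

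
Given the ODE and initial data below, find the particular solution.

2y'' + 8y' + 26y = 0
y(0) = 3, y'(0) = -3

General solution: y = e^(-2x)(C₁cos(3x) + C₂sin(3x))
Complex roots r = -2 ± 3i
Applying ICs: C₁ = 3, C₂ = 1
Particular solution: y = e^(-2x)(3cos(3x) + sin(3x))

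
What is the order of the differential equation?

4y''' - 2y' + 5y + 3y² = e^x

The order is 3 (highest derivative is of order 3).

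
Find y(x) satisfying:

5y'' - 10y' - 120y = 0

Characteristic equation: 5r² - 10r - 120 = 0
Divide by 5: r² - 2r - 24 = 0
Roots: r = 6, -4 (distinct real)
General solution: y = C₁e^(6x) + C₂e^(-4x)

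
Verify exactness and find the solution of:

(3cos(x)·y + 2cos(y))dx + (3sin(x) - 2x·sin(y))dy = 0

Verify exactness: ∂M/∂y = ∂N/∂x ✓
Find F(x,y) such that ∂F/∂x = M, ∂F/∂y = N
Solution: 3sin(x)·y + 2x·cos(y) = C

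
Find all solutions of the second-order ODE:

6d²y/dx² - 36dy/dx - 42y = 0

Characteristic equation: 6r² - 36r - 42 = 0
Divide by 6: r² - 6r - 7 = 0
Roots: r = 7, -1 (distinct real)
General solution: y = C₁e^(7x) + C₂e^(-x)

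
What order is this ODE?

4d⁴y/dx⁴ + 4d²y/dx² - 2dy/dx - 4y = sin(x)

The order is 4 (highest derivative is of order 4).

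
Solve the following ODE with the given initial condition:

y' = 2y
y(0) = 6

General solution: y = Ce^(2x)
Applying IC y(0) = 6:
Particular solution: y = 6e^(2x)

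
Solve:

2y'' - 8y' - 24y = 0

Characteristic equation: 2r² - 8r - 24 = 0
Divide by 2: r² - 4r - 12 = 0
Roots: r = 6, -2 (distinct real)
General solution: y = C₁e^(6x) + C₂e^(-2x)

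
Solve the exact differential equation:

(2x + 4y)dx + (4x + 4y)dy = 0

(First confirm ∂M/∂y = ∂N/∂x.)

Verify exactness: ∂M/∂y = ∂N/∂x ✓
Find F(x,y) such that ∂F/∂x = M, ∂F/∂y = N
Solution: x² + 4xy + 2y² = C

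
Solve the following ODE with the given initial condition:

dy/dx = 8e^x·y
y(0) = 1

General solution: y = Ce^(8e^x)
Applying IC y(0) = 1:
Particular solution: y = e^(8(e^x - 1))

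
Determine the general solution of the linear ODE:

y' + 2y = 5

Using integrating factor method:

General solution: y = 5/2 + Ce^(-2x)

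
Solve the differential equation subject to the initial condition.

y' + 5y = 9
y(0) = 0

General solution: y = 9/5 + Ce^(-5x)
Applying y(0) = 0: C = 0 - 9/5 = -9/5
Particular solution: y = 9/5 - (9/5)e^(-5x)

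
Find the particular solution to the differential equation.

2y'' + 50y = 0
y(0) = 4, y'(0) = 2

General solution: y = C₁cos(5x) + C₂sin(5x)
Complex roots r = ±5i
Applying ICs: C₁ = 4, C₂ = 2/5
Particular solution: y = 4cos(5x) + (2/5)sin(5x)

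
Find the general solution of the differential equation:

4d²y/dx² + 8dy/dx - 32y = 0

Characteristic equation: 4r² + 8r - 32 = 0
Divide by 4: r² + 2r - 8 = 0
Roots: r = 2, -4 (distinct real)
General solution: y = C₁e^(2x) + C₂e^(-4x)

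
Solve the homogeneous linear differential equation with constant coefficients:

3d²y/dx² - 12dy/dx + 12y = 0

Characteristic equation: 3r² - 12r + 12 = 0
Divide by 3: r² - 4r + 4 = 0
Factored: (r - 2)² = 0
Repeated root: r = 2
General solution: y = (C₁ + C₂x)e^(2x)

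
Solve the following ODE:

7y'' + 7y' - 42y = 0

Characteristic equation: 7r² + 7r - 42 = 0
Divide by 7: r² + r - 6 = 0
Roots: r = 2, -3 (distinct real)
General solution: y = C₁e^(2x) + C₂e^(-3x)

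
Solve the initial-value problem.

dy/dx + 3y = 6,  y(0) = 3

General solution: y = 2 + Ce^(-3x)
Applying y(0) = 3: C = 3 - 2 = 1
Particular solution: y = 2 + e^(-3x)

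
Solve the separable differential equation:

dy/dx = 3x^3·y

Separating variables and integrating:
ln|y| = 3x^4/4 + C

General solution: y = Ce^(3x^4/4)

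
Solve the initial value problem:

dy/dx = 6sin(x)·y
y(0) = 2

General solution: y = Ce^(-6cos(x))
Applying IC y(0) = 2:
Particular solution: y = 2e^(6(1-cos(x)))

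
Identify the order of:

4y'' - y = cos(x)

The order is 2 (highest derivative is of order 2).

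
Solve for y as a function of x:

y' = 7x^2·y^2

Separating variables and integrating:
-1/y = 7x^3/3 + C

General solution: y^-1 = (-7/3)x^3 + C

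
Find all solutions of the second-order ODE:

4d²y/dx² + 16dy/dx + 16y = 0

Characteristic equation: 4r² + 16r + 16 = 0
Divide by 4: r² + 4r + 4 = 0
Factored: (r + 2)² = 0
Repeated root: r = -2
General solution: y = (C₁ + C₂x)e^(-2x)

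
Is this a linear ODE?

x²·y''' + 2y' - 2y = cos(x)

Yes. Linear (y and its derivatives appear to the first power only, no products of y terms)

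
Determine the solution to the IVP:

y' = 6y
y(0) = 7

General solution: y = Ce^(6x)
Applying IC y(0) = 7:
Particular solution: y = 7e^(6x)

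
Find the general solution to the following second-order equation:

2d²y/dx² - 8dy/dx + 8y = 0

Characteristic equation: 2r² - 8r + 8 = 0
Divide by 2: r² - 4r + 4 = 0
Factored: (r - 2)² = 0
Repeated root: r = 2
General solution: y = (C₁ + C₂x)e^(2x)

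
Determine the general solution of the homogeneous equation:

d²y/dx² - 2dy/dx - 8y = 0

Characteristic equation: r² - 2r - 8 = 0
Roots: r = 4, -2 (distinct real)
General solution: y = C₁e^(4x) + C₂e^(-2x)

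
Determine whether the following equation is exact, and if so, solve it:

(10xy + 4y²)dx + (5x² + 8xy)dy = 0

Verify exactness: ∂M/∂y = ∂N/∂x ✓
Find F(x,y) such that ∂F/∂x = M, ∂F/∂y = N
Solution: 5x²y + 4xy² = C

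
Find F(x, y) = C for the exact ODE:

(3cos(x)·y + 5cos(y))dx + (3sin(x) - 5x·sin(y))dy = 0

Verify exactness: ∂M/∂y = ∂N/∂x ✓
Find F(x,y) such that ∂F/∂x = M, ∂F/∂y = N
Solution: 3sin(x)·y + 5x·cos(y) = C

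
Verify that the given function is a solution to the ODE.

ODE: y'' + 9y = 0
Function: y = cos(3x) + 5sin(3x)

Verification:
y'' = -9cos(3x) - 45sin(3x)
y'' + 9y = 0 ✓

Yes, it is a solution.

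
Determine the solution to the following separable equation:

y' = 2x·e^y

Separating variables and integrating:
-e^(-y) = x² + C

General solution: y = -ln(C - x²)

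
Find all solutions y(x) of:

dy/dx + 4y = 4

Using integrating factor method:

General solution: y = 1 + Ce^(-4x)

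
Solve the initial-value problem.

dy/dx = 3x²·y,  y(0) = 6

General solution: y = Ce^(x³)
Applying IC y(0) = 6:
Particular solution: y = 6e^(x³)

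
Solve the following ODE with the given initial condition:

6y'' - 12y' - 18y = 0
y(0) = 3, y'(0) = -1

General solution: y = C₁e^(3x) + C₂e^(-x)
Applying ICs: C₁ = 1/2, C₂ = 5/2
Particular solution: y = (1/2)e^(3x) + (5/2)e^(-x)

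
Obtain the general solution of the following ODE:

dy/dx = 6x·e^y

Separating variables and integrating:
-e^(-y) = 3x² + C

General solution: y = -ln(C - 3x²)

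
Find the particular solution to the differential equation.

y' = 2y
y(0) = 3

General solution: y = Ce^(2x)
Applying IC y(0) = 3:
Particular solution: y = 3e^(2x)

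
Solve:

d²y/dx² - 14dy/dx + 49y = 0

Characteristic equation: r² - 14r + 49 = 0
Factored: (r - 7)² = 0
Repeated root: r = 7
General solution: y = (C₁ + C₂x)e^(7x)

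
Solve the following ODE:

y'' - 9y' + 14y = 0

Characteristic equation: r² - 9r + 14 = 0
Roots: r = 2, 7 (distinct real)
General solution: y = C₁e^(2x) + C₂e^(7x)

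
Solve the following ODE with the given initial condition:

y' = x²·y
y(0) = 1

General solution: y = Ce^(x³/3)
Applying IC y(0) = 1:
Particular solution: y = e^(x³/3)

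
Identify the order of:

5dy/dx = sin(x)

The order is 1 (highest derivative is of order 1).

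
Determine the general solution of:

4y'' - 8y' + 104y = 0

Characteristic equation: 4r² - 8r + 104 = 0
Divide by 4: r² - 2r + 26 = 0
Roots: r = 1 ± 5i (complex conjugates)
General solution: y = e^x(C₁cos(5x) + C₂sin(5x))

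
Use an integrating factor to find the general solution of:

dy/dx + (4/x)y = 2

Using integrating factor method:

General solution: y = (2/5)x + Cx^(-4)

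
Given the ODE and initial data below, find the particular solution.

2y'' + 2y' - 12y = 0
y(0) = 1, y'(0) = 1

General solution: y = C₁e^(2x) + C₂e^(-3x)
Applying ICs: C₁ = 4/5, C₂ = 1/5
Particular solution: y = (4/5)e^(2x) + (1/5)e^(-3x)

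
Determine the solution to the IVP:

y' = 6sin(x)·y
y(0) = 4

General solution: y = Ce^(-6cos(x))
Applying IC y(0) = 4:
Particular solution: y = 4e^(6(1-cos(x)))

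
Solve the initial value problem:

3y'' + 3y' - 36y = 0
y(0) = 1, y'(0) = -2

General solution: y = C₁e^(3x) + C₂e^(-4x)
Applying ICs: C₁ = 2/7, C₂ = 5/7
Particular solution: y = (2/7)e^(3x) + (5/7)e^(-4x)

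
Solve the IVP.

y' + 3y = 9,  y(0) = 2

General solution: y = 3 + Ce^(-3x)
Applying y(0) = 2: C = 2 - 3 = -1
Particular solution: y = 3 - e^(-3x)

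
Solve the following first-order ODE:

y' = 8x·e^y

Separating variables and integrating:
-e^(-y) = 4x² + C

General solution: y = -ln(C - 4x²)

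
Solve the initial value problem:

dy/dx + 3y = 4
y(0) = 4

General solution: y = 4/3 + Ce^(-3x)
Applying y(0) = 4: C = 4 - 4/3 = 8/3
Particular solution: y = 4/3 + (8/3)e^(-3x)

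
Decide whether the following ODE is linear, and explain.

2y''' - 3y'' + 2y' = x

Linear (y and its derivatives appear to the first power only, no products of y terms)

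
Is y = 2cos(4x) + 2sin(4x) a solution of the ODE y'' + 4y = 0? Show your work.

Verification:
y'' = -32cos(4x) - 32sin(4x)
y'' + 4y ≠ 0 (frequency mismatch: got 16 instead of 4)

No, it is not a solution.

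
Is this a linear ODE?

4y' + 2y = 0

Yes. Linear (y and its derivatives appear to the first power only, no products of y terms)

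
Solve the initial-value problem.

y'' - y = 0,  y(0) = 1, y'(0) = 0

General solution: y = C₁e^x + C₂e^(-x)
Applying ICs: C₁ = 1/2, C₂ = 1/2
Particular solution: y = (1/2)e^x + (1/2)e^(-x)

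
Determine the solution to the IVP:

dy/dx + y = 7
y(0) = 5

General solution: y = 7 + Ce^(-x)
Applying y(0) = 5: C = 5 - 7 = -2
Particular solution: y = 7 - 2e^(-x)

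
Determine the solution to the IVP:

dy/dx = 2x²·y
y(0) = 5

General solution: y = Ce^(2x³/3)
Applying IC y(0) = 5:
Particular solution: y = 5e^(2x³/3)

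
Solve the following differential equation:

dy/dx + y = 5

Using integrating factor method:

General solution: y = 5 + Ce^(-x)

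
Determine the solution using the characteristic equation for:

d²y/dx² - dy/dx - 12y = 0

Characteristic equation: r² - r - 12 = 0
Roots: r = 4, -3 (distinct real)
General solution: y = C₁e^(4x) + C₂e^(-3x)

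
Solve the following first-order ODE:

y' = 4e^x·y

Separating variables and integrating:
ln|y| = 4e^x + C

General solution: y = Ce^(4e^x)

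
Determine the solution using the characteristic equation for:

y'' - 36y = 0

Characteristic equation: r² - 36 = 0
Roots: r = 6, -6 (distinct real)
General solution: y = C₁e^(6x) + C₂e^(-6x)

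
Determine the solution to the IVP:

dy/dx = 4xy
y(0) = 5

General solution: y = Ce^(2x²)
Applying IC y(0) = 5:
Particular solution: y = 5e^(2x²)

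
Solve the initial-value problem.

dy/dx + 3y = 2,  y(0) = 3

General solution: y = 2/3 + Ce^(-3x)
Applying y(0) = 3: C = 3 - 2/3 = 7/3
Particular solution: y = 2/3 + (7/3)e^(-3x)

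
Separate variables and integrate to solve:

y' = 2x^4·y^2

Separating variables and integrating:
-1/y = 2x^5/5 + C

General solution: y^-1 = (-2/5)x^5 + C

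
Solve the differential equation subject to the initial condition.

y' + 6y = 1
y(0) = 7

General solution: y = 1/6 + Ce^(-6x)
Applying y(0) = 7: C = 7 - 1/6 = 41/6
Particular solution: y = 1/6 + (41/6)e^(-6x)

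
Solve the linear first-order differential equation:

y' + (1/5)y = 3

Using integrating factor method:

General solution: y = 15 + Ce^(-x/5)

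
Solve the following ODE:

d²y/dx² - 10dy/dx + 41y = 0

Characteristic equation: r² - 10r + 41 = 0
Roots: r = 5 ± 4i (complex conjugates)
General solution: y = e^(5x)(C₁cos(4x) + C₂sin(4x))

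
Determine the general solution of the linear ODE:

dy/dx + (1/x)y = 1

Using integrating factor method:

General solution: y = (1/2)x + C/x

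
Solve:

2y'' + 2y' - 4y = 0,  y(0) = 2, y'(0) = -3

General solution: y = C₁e^x + C₂e^(-2x)
Applying ICs: C₁ = 1/3, C₂ = 5/3
Particular solution: y = (1/3)e^x + (5/3)e^(-2x)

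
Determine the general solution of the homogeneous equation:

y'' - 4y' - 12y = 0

Characteristic equation: r² - 4r - 12 = 0
Roots: r = 6, -2 (distinct real)
General solution: y = C₁e^(6x) + C₂e^(-2x)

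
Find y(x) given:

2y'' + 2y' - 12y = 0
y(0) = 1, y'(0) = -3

General solution: y = C₁e^(2x) + C₂e^(-3x)
Applying ICs: C₁ = 0, C₂ = 1
Particular solution: y = e^(-3x)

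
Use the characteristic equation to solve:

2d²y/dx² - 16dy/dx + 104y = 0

Characteristic equation: 2r² - 16r + 104 = 0
Divide by 2: r² - 8r + 52 = 0
Roots: r = 4 ± 6i (complex conjugates)
General solution: y = e^(4x)(C₁cos(6x) + C₂sin(6x))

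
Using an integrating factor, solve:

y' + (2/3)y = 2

Using integrating factor method:

General solution: y = 3 + Ce^(-2x/3)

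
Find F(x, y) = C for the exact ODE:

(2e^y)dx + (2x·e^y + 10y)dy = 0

Verify exactness: ∂M/∂y = ∂N/∂x ✓
Find F(x,y) such that ∂F/∂x = M, ∂F/∂y = N
Solution: 2x·e^y + 5y² = C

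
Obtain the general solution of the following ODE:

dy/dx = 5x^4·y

Separating variables and integrating:
ln|y| = x^5 + C

General solution: y = Ce^(x^5)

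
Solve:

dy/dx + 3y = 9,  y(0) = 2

General solution: y = 3 + Ce^(-3x)
Applying y(0) = 2: C = 2 - 3 = -1
Particular solution: y = 3 - e^(-3x)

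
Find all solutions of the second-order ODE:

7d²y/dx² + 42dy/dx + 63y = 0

Characteristic equation: 7r² + 42r + 63 = 0
Divide by 7: r² + 6r + 9 = 0
Factored: (r + 3)² = 0
Repeated root: r = -3
General solution: y = (C₁ + C₂x)e^(-3x)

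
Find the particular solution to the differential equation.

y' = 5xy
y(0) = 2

General solution: y = Ce^(5x²/2)
Applying IC y(0) = 2:
Particular solution: y = 2e^(5x²/2)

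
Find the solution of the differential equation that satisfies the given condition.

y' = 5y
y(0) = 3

General solution: y = Ce^(5x)
Applying IC y(0) = 3:
Particular solution: y = 3e^(5x)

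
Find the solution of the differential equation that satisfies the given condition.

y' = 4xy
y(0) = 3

General solution: y = Ce^(2x²)
Applying IC y(0) = 3:
Particular solution: y = 3e^(2x²)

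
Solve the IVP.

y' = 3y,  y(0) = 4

General solution: y = Ce^(3x)
Applying IC y(0) = 4:
Particular solution: y = 4e^(3x)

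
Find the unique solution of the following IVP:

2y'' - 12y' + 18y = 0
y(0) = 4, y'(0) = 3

General solution: y = (C₁ + C₂x)e^(3x)
Repeated root r = 3
Applying ICs: C₁ = 4, C₂ = -9
Particular solution: y = (4 - 9x)e^(3x)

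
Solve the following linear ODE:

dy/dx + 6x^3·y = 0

Using integrating factor method:

General solution: y = Ce^(-3x^4/2)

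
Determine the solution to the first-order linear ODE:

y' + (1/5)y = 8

Using integrating factor method:

General solution: y = 40 + Ce^(-x/5)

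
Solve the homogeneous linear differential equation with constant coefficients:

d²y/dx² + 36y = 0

Characteristic equation: r² + 36 = 0
Roots: r = ±6i (complex conjugates)
General solution: y = C₁cos(6x) + C₂sin(6x)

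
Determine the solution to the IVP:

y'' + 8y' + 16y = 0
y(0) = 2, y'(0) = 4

General solution: y = (C₁ + C₂x)e^(-4x)
Repeated root r = -4
Applying ICs: C₁ = 2, C₂ = 12
Particular solution: y = (2 + 12x)e^(-4x)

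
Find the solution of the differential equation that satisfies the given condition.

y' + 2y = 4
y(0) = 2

General solution: y = 2 + Ce^(-2x)
Applying y(0) = 2: C = 2 - 2 = 0
Particular solution: y = 2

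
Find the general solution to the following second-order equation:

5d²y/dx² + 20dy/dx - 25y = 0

Characteristic equation: 5r² + 20r - 25 = 0
Divide by 5: r² + 4r - 5 = 0
Roots: r = 1, -5 (distinct real)
General solution: y = C₁e^x + C₂e^(-5x)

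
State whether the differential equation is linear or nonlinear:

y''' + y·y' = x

Nonlinear (product y·y')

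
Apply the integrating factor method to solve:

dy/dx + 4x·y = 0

Using integrating factor method:

General solution: y = Ce^(-2x^2)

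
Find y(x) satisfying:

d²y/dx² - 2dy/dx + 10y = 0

Characteristic equation: r² - 2r + 10 = 0
Roots: r = 1 ± 3i (complex conjugates)
General solution: y = e^x(C₁cos(3x) + C₂sin(3x))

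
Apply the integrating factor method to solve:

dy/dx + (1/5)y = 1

Using integrating factor method:

General solution: y = 5 + Ce^(-x/5)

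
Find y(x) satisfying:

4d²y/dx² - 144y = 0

Characteristic equation: 4r² - 144 = 0
Divide by 4: r² - 36 = 0
Roots: r = 6, -6 (distinct real)
General solution: y = C₁e^(6x) + C₂e^(-6x)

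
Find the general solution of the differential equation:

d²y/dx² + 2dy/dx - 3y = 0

Characteristic equation: r² + 2r - 3 = 0
Roots: r = 1, -3 (distinct real)
General solution: y = C₁e^x + C₂e^(-3x)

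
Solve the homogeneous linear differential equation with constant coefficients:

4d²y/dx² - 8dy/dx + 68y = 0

Characteristic equation: 4r² - 8r + 68 = 0
Divide by 4: r² - 2r + 17 = 0
Roots: r = 1 ± 4i (complex conjugates)
General solution: y = e^x(C₁cos(4x) + C₂sin(4x))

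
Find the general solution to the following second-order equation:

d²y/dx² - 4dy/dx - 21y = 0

Characteristic equation: r² - 4r - 21 = 0
Roots: r = 7, -3 (distinct real)
General solution: y = C₁e^(7x) + C₂e^(-3x)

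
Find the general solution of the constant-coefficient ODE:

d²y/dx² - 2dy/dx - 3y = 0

Characteristic equation: r² - 2r - 3 = 0
Roots: r = 3, -1 (distinct real)
General solution: y = C₁e^(3x) + C₂e^(-x)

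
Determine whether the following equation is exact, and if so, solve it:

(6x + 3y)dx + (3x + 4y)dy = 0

Verify exactness: ∂M/∂y = ∂N/∂x ✓
Find F(x,y) such that ∂F/∂x = M, ∂F/∂y = N
Solution: 3x² + 3xy + 2y² = C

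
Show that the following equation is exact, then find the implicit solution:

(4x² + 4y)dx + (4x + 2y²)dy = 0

Verify exactness: ∂M/∂y = ∂N/∂x ✓
Find F(x,y) such that ∂F/∂x = M, ∂F/∂y = N
Solution: 4x³/3 + 4xy + 2y³/3 = C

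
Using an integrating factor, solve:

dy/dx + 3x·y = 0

Using integrating factor method:

General solution: y = Ce^(-3x^2/2)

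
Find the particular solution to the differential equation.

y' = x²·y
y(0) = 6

General solution: y = Ce^(x³/3)
Applying IC y(0) = 6:
Particular solution: y = 6e^(x³/3)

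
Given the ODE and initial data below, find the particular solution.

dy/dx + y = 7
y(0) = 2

General solution: y = 7 + Ce^(-x)
Applying y(0) = 2: C = 2 - 7 = -5
Particular solution: y = 7 - 5e^(-x)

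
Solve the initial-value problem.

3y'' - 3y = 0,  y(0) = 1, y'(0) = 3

General solution: y = C₁e^x + C₂e^(-x)
Applying ICs: C₁ = 2, C₂ = -1
Particular solution: y = 2e^x - e^(-x)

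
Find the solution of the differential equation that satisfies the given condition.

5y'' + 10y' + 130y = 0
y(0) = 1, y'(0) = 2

General solution: y = e^(-x)(C₁cos(5x) + C₂sin(5x))
Complex roots r = -1 ± 5i
Applying ICs: C₁ = 1, C₂ = 3/5
Particular solution: y = e^(-x)(cos(5x) + (3/5)sin(5x))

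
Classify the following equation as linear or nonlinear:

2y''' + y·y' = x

Nonlinear (product y·y')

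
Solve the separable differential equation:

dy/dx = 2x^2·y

Separating variables and integrating:
ln|y| = 2x^3/3 + C

General solution: y = Ce^(2x^3/3)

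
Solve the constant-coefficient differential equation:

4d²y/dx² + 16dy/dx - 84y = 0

Characteristic equation: 4r² + 16r - 84 = 0
Divide by 4: r² + 4r - 21 = 0
Roots: r = 3, -7 (distinct real)
General solution: y = C₁e^(3x) + C₂e^(-7x)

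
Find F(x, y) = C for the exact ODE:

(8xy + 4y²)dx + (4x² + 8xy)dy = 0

Verify exactness: ∂M/∂y = ∂N/∂x ✓
Find F(x,y) such that ∂F/∂x = M, ∂F/∂y = N
Solution: 4x²y + 4xy² = C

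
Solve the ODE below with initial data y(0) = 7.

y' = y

General solution: y = Ce^x
Applying IC y(0) = 7:
Particular solution: y = 7e^x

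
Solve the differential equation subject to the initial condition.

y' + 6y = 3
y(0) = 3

General solution: y = 1/2 + Ce^(-6x)
Applying y(0) = 3: C = 3 - 1/2 = 5/2
Particular solution: y = 1/2 + (5/2)e^(-6x)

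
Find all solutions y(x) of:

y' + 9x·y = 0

Using integrating factor method:

General solution: y = Ce^(-9x^2/2)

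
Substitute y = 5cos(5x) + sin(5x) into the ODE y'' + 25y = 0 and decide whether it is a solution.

Verification:
y'' = -125cos(5x) - 25sin(5x)
y'' + 25y = 0 ✓

Yes, it is a solution.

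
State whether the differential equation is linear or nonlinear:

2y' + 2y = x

Linear (y and its derivatives appear to the first power only, no products of y terms)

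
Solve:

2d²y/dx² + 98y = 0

Characteristic equation: 2r² + 98 = 0
Divide by 2: r² + 49 = 0
Roots: r = ±7i (complex conjugates)
General solution: y = C₁cos(7x) + C₂sin(7x)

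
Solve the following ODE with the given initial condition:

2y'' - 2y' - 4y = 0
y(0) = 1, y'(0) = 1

General solution: y = C₁e^(2x) + C₂e^(-x)
Applying ICs: C₁ = 2/3, C₂ = 1/3
Particular solution: y = (2/3)e^(2x) + (1/3)e^(-x)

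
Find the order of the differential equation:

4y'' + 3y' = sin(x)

The order is 2 (highest derivative is of order 2).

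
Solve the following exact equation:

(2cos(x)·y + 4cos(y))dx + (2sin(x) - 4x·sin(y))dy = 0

Verify exactness: ∂M/∂y = ∂N/∂x ✓
Find F(x,y) such that ∂F/∂x = M, ∂F/∂y = N
Solution: 2sin(x)·y + 4x·cos(y) = C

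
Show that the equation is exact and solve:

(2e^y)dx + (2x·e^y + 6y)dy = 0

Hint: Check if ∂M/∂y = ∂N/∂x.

Verify exactness: ∂M/∂y = ∂N/∂x ✓
Find F(x,y) such that ∂F/∂x = M, ∂F/∂y = N
Solution: 2x·e^y + 3y² = C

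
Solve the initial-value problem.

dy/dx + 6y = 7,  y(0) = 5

General solution: y = 7/6 + Ce^(-6x)
Applying y(0) = 5: C = 5 - 7/6 = 23/6
Particular solution: y = 7/6 + (23/6)e^(-6x)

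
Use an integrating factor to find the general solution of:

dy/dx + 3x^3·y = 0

Using integrating factor method:

General solution: y = Ce^(-3x^4/4)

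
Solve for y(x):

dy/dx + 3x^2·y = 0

Using integrating factor method:

General solution: y = Ce^(-x^3)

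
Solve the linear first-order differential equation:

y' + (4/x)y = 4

Using integrating factor method:

General solution: y = (4/5)x + Cx^(-4)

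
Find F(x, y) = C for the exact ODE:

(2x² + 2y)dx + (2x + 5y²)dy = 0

Verify exactness: ∂M/∂y = ∂N/∂x ✓
Find F(x,y) such that ∂F/∂x = M, ∂F/∂y = N
Solution: 2x³/3 + 2xy + 5y³/3 = C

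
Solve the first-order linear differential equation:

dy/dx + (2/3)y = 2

Using integrating factor method:

General solution: y = 3 + Ce^(-2x/3)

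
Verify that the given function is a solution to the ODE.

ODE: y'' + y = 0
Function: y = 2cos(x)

Verification:
y'' = -2cos(x)
y'' + y = 0 ✓

Yes, it is a solution.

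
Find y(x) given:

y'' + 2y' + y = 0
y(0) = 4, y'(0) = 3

General solution: y = (C₁ + C₂x)e^(-x)
Repeated root r = -1
Applying ICs: C₁ = 4, C₂ = 7
Particular solution: y = (4 + 7x)e^(-x)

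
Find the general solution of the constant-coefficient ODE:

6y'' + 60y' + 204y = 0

Characteristic equation: 6r² + 60r + 204 = 0
Divide by 6: r² + 10r + 34 = 0
Roots: r = -5 ± 3i (complex conjugates)
General solution: y = e^(-5x)(C₁cos(3x) + C₂sin(3x))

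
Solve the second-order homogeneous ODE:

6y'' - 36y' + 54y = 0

Characteristic equation: 6r² - 36r + 54 = 0
Divide by 6: r² - 6r + 9 = 0
Factored: (r - 3)² = 0
Repeated root: r = 3
General solution: y = (C₁ + C₂x)e^(3x)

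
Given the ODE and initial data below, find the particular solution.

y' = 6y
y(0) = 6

General solution: y = Ce^(6x)
Applying IC y(0) = 6:
Particular solution: y = 6e^(6x)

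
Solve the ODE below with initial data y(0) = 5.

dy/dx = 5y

General solution: y = Ce^(5x)
Applying IC y(0) = 5:
Particular solution: y = 5e^(5x)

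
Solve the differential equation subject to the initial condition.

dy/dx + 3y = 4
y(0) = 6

General solution: y = 4/3 + Ce^(-3x)
Applying y(0) = 6: C = 6 - 4/3 = 14/3
Particular solution: y = 4/3 + (14/3)e^(-3x)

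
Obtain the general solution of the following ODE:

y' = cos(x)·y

Separating variables and integrating:
ln|y| = sin(x) + C

General solution: y = Ce^(sin(x))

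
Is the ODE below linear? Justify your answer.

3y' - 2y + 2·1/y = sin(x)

No. Nonlinear (1/y term)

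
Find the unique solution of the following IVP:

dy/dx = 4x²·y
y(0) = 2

General solution: y = Ce^(4x³/3)
Applying IC y(0) = 2:
Particular solution: y = 2e^(4x³/3)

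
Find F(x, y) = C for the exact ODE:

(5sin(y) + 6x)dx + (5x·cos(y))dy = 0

Verify exactness: ∂M/∂y = ∂N/∂x ✓
Find F(x,y) such that ∂F/∂x = M, ∂F/∂y = N
Solution: 5x·sin(y) + 3x² = C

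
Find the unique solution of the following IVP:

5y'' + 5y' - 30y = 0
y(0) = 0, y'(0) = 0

General solution: y = C₁e^(2x) + C₂e^(-3x)
Applying ICs: C₁ = 0, C₂ = 0
Particular solution: y = 0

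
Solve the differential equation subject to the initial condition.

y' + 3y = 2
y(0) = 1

General solution: y = 2/3 + Ce^(-3x)
Applying y(0) = 1: C = 1 - 2/3 = 1/3
Particular solution: y = 2/3 + (1/3)e^(-3x)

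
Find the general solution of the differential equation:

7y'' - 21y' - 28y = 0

Characteristic equation: 7r² - 21r - 28 = 0
Divide by 7: r² - 3r - 4 = 0
Roots: r = 4, -1 (distinct real)
General solution: y = C₁e^(4x) + C₂e^(-x)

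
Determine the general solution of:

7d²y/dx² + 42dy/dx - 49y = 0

Characteristic equation: 7r² + 42r - 49 = 0
Divide by 7: r² + 6r - 7 = 0
Roots: r = 1, -7 (distinct real)
General solution: y = C₁e^x + C₂e^(-7x)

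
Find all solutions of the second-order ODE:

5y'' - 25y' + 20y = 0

Characteristic equation: 5r² - 25r + 20 = 0
Divide by 5: r² - 5r + 4 = 0
Roots: r = 1, 4 (distinct real)
General solution: y = C₁e^x + C₂e^(4x)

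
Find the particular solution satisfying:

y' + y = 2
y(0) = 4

General solution: y = 2 + Ce^(-x)
Applying y(0) = 4: C = 4 - 2 = 2
Particular solution: y = 2 + 2e^(-x)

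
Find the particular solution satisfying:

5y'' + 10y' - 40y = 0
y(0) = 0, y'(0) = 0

General solution: y = C₁e^(2x) + C₂e^(-4x)
Applying ICs: C₁ = 0, C₂ = 0
Particular solution: y = 0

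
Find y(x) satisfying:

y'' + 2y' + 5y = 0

Characteristic equation: r² + 2r + 5 = 0
Roots: r = -1 ± 2i (complex conjugates)
General solution: y = e^(-x)(C₁cos(2x) + C₂sin(2x))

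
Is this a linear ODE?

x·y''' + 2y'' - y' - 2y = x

Yes. Linear (y and its derivatives appear to the first power only, no products of y terms)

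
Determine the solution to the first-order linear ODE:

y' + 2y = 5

Using integrating factor method:

General solution: y = 5/2 + Ce^(-2x)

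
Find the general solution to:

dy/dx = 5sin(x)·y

Separating variables and integrating:
ln|y| = -5cos(x) + C

General solution: y = Ce^(-5cos(x))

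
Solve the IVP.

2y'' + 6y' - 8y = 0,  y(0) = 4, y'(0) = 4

General solution: y = C₁e^x + C₂e^(-4x)
Applying ICs: C₁ = 4, C₂ = 0
Particular solution: y = 4e^x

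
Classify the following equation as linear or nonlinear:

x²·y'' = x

Linear (y and its derivatives appear to the first power only, no products of y terms)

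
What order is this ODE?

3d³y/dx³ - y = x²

The order is 3 (highest derivative is of order 3).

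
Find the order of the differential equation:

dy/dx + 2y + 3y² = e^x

The order is 1 (highest derivative is of order 1).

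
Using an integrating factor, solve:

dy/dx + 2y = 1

Using integrating factor method:

General solution: y = 1/2 + Ce^(-2x)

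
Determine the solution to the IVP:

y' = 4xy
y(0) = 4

General solution: y = Ce^(2x²)
Applying IC y(0) = 4:
Particular solution: y = 4e^(2x²)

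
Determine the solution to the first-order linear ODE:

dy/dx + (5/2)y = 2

Using integrating factor method:

General solution: y = 4/5 + Ce^(-5x/2)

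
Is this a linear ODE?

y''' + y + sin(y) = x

No. Nonlinear (sin(y) is nonlinear in y)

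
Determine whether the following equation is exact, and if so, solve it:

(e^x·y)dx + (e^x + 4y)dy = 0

Verify exactness: ∂M/∂y = ∂N/∂x ✓
Find F(x,y) such that ∂F/∂x = M, ∂F/∂y = N
Solution: e^x·y + 2y² = C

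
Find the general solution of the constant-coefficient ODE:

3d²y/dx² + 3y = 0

Characteristic equation: 3r² + 3 = 0
Divide by 3: r² + 1 = 0
Roots: r = ±i (complex conjugates)
General solution: y = C₁cos(x) + C₂sin(x)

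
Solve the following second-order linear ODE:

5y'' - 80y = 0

Characteristic equation: 5r² - 80 = 0
Divide by 5: r² - 16 = 0
Roots: r = 4, -4 (distinct real)
General solution: y = C₁e^(4x) + C₂e^(-4x)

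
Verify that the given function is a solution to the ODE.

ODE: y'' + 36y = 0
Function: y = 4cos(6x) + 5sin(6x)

Verification:
y'' = -144cos(6x) - 180sin(6x)
y'' + 36y = 0 ✓

Yes, it is a solution.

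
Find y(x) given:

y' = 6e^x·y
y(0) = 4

General solution: y = Ce^(6e^x)
Applying IC y(0) = 4:
Particular solution: y = 4e^(6(e^x - 1))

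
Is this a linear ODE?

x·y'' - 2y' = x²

Yes. Linear (y and its derivatives appear to the first power only, no products of y terms)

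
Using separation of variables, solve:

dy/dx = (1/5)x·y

Separating variables and integrating:
ln|y| = x^2/10 + C

General solution: y = Ce^(x^2/10)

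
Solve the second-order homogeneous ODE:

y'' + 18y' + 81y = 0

Characteristic equation: r² + 18r + 81 = 0
Factored: (r + 9)² = 0
Repeated root: r = -9
General solution: y = (C₁ + C₂x)e^(-9x)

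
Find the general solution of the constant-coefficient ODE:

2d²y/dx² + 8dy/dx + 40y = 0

Characteristic equation: 2r² + 8r + 40 = 0
Divide by 2: r² + 4r + 20 = 0
Roots: r = -2 ± 4i (complex conjugates)
General solution: y = e^(-2x)(C₁cos(4x) + C₂sin(4x))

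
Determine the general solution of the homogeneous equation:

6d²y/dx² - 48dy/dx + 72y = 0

Characteristic equation: 6r² - 48r + 72 = 0
Divide by 6: r² - 8r + 12 = 0
Roots: r = 2, 6 (distinct real)
General solution: y = C₁e^(2x) + C₂e^(6x)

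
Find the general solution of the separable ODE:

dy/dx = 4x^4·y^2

Separating variables and integrating:
-1/y = 4x^5/5 + C

General solution: y^-1 = (-4/5)x^5 + C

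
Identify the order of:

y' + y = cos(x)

The order is 1 (highest derivative is of order 1).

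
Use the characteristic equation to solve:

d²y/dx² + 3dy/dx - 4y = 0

Characteristic equation: r² + 3r - 4 = 0
Roots: r = 1, -4 (distinct real)
General solution: y = C₁e^x + C₂e^(-4x)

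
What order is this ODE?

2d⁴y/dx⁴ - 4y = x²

The order is 4 (highest derivative is of order 4).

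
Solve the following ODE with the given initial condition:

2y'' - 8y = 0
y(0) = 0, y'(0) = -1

General solution: y = C₁e^(2x) + C₂e^(-2x)
Applying ICs: C₁ = -1/4, C₂ = 1/4
Particular solution: y = -(1/4)e^(2x) + (1/4)e^(-2x)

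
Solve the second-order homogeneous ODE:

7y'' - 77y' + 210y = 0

Characteristic equation: 7r² - 77r + 210 = 0
Divide by 7: r² - 11r + 30 = 0
Roots: r = 5, 6 (distinct real)
General solution: y = C₁e^(5x) + C₂e^(6x)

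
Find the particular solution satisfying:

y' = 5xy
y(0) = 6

General solution: y = Ce^(5x²/2)
Applying IC y(0) = 6:
Particular solution: y = 6e^(5x²/2)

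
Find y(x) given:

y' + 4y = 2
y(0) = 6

General solution: y = 1/2 + Ce^(-4x)
Applying y(0) = 6: C = 6 - 1/2 = 11/2
Particular solution: y = 1/2 + (11/2)e^(-4x)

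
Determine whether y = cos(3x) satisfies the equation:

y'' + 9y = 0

Verification:
y'' = -9cos(3x)
y'' + 9y = 0 ✓

Yes, it is a solution.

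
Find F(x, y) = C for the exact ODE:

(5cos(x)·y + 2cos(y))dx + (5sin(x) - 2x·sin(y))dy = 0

Verify exactness: ∂M/∂y = ∂N/∂x ✓
Find F(x,y) such that ∂F/∂x = M, ∂F/∂y = N
Solution: 5sin(x)·y + 2x·cos(y) = C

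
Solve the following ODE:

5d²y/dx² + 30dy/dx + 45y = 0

Characteristic equation: 5r² + 30r + 45 = 0
Divide by 5: r² + 6r + 9 = 0
Factored: (r + 3)² = 0
Repeated root: r = -3
General solution: y = (C₁ + C₂x)e^(-3x)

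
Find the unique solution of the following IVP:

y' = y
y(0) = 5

General solution: y = Ce^x
Applying IC y(0) = 5:
Particular solution: y = 5e^x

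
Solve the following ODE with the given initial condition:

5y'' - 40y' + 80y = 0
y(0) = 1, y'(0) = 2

General solution: y = (C₁ + C₂x)e^(4x)
Repeated root r = 4
Applying ICs: C₁ = 1, C₂ = -2
Particular solution: y = (1 - 2x)e^(4x)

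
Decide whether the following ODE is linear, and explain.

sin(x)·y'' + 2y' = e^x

Linear (y and its derivatives appear to the first power only, no products of y terms)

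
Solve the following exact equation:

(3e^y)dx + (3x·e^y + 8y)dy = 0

Verify exactness: ∂M/∂y = ∂N/∂x ✓
Find F(x,y) such that ∂F/∂x = M, ∂F/∂y = N
Solution: 3x·e^y + 4y² = C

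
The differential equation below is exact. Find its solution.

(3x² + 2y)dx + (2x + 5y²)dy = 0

Verify exactness: ∂M/∂y = ∂N/∂x ✓
Find F(x,y) such that ∂F/∂x = M, ∂F/∂y = N
Solution: x³ + 2xy + 5y³/3 = C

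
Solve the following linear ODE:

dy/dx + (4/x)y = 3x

Using integrating factor method:

General solution: y = (1/2)x^2 + Cx^(-4)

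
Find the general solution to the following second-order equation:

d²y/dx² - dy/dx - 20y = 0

Characteristic equation: r² - r - 20 = 0
Roots: r = 5, -4 (distinct real)
General solution: y = C₁e^(5x) + C₂e^(-4x)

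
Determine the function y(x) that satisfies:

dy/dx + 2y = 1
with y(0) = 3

General solution: y = 1/2 + Ce^(-2x)
Applying y(0) = 3: C = 3 - 1/2 = 5/2
Particular solution: y = 1/2 + (5/2)e^(-2x)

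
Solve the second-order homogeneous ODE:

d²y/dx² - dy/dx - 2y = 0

Characteristic equation: r² - r - 2 = 0
Roots: r = 2, -1 (distinct real)
General solution: y = C₁e^(2x) + C₂e^(-x)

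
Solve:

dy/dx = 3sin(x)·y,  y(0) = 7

General solution: y = Ce^(-3cos(x))
Applying IC y(0) = 7:
Particular solution: y = 7e^(3(1-cos(x)))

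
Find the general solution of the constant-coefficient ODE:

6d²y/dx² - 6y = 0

Characteristic equation: 6r² - 6 = 0
Divide by 6: r² - 1 = 0
Roots: r = 1, -1 (distinct real)
General solution: y = C₁e^x + C₂e^(-x)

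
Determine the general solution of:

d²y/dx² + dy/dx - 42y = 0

Characteristic equation: r² + r - 42 = 0
Roots: r = 6, -7 (distinct real)
General solution: y = C₁e^(6x) + C₂e^(-7x)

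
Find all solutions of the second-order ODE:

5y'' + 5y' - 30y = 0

Characteristic equation: 5r² + 5r - 30 = 0
Divide by 5: r² + r - 6 = 0
Roots: r = 2, -3 (distinct real)
General solution: y = C₁e^(2x) + C₂e^(-3x)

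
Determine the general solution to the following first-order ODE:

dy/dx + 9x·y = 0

Using integrating factor method:

General solution: y = Ce^(-9x^2/2)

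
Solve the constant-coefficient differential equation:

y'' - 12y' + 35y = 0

Characteristic equation: r² - 12r + 35 = 0
Roots: r = 5, 7 (distinct real)
General solution: y = C₁e^(5x) + C₂e^(7x)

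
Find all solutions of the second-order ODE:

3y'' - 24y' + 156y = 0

Characteristic equation: 3r² - 24r + 156 = 0
Divide by 3: r² - 8r + 52 = 0
Roots: r = 4 ± 6i (complex conjugates)
General solution: y = e^(4x)(C₁cos(6x) + C₂sin(6x))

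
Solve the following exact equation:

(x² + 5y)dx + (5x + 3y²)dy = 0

Verify exactness: ∂M/∂y = ∂N/∂x ✓
Find F(x,y) such that ∂F/∂x = M, ∂F/∂y = N
Solution: x³/3 + 5xy + y³ = C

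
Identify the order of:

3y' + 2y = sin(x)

The order is 1 (highest derivative is of order 1).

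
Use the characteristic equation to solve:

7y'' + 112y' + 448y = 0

Characteristic equation: 7r² + 112r + 448 = 0
Divide by 7: r² + 16r + 64 = 0
Factored: (r + 8)² = 0
Repeated root: r = -8
General solution: y = (C₁ + C₂x)e^(-8x)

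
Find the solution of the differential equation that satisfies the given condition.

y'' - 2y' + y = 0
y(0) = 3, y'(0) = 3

General solution: y = (C₁ + C₂x)e^x
Repeated root r = 1
Applying ICs: C₁ = 3, C₂ = 0
Particular solution: y = 3e^x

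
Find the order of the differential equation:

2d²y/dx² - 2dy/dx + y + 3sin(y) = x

The order is 2 (highest derivative is of order 2).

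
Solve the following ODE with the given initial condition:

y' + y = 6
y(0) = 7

General solution: y = 6 + Ce^(-x)
Applying y(0) = 7: C = 7 - 6 = 1
Particular solution: y = 6 + e^(-x)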